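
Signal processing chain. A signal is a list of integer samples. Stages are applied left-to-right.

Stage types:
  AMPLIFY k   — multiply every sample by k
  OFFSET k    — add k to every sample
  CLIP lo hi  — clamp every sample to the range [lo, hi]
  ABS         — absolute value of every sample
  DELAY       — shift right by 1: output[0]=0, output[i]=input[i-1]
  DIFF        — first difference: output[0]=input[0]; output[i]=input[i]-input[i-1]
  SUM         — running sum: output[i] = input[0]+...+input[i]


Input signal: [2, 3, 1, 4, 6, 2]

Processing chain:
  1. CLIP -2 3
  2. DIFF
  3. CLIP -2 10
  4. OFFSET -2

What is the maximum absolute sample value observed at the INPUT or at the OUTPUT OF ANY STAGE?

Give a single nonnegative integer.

Answer: 6

Derivation:
Input: [2, 3, 1, 4, 6, 2] (max |s|=6)
Stage 1 (CLIP -2 3): clip(2,-2,3)=2, clip(3,-2,3)=3, clip(1,-2,3)=1, clip(4,-2,3)=3, clip(6,-2,3)=3, clip(2,-2,3)=2 -> [2, 3, 1, 3, 3, 2] (max |s|=3)
Stage 2 (DIFF): s[0]=2, 3-2=1, 1-3=-2, 3-1=2, 3-3=0, 2-3=-1 -> [2, 1, -2, 2, 0, -1] (max |s|=2)
Stage 3 (CLIP -2 10): clip(2,-2,10)=2, clip(1,-2,10)=1, clip(-2,-2,10)=-2, clip(2,-2,10)=2, clip(0,-2,10)=0, clip(-1,-2,10)=-1 -> [2, 1, -2, 2, 0, -1] (max |s|=2)
Stage 4 (OFFSET -2): 2+-2=0, 1+-2=-1, -2+-2=-4, 2+-2=0, 0+-2=-2, -1+-2=-3 -> [0, -1, -4, 0, -2, -3] (max |s|=4)
Overall max amplitude: 6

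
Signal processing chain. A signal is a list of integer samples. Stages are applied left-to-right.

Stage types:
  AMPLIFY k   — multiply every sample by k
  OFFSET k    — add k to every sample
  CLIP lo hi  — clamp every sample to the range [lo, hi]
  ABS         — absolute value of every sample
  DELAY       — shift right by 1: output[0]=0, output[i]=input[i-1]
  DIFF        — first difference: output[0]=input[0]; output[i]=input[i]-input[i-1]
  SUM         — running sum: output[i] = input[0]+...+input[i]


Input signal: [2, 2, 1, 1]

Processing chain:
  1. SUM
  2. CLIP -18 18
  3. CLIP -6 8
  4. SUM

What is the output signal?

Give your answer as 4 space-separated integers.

Answer: 2 6 11 17

Derivation:
Input: [2, 2, 1, 1]
Stage 1 (SUM): sum[0..0]=2, sum[0..1]=4, sum[0..2]=5, sum[0..3]=6 -> [2, 4, 5, 6]
Stage 2 (CLIP -18 18): clip(2,-18,18)=2, clip(4,-18,18)=4, clip(5,-18,18)=5, clip(6,-18,18)=6 -> [2, 4, 5, 6]
Stage 3 (CLIP -6 8): clip(2,-6,8)=2, clip(4,-6,8)=4, clip(5,-6,8)=5, clip(6,-6,8)=6 -> [2, 4, 5, 6]
Stage 4 (SUM): sum[0..0]=2, sum[0..1]=6, sum[0..2]=11, sum[0..3]=17 -> [2, 6, 11, 17]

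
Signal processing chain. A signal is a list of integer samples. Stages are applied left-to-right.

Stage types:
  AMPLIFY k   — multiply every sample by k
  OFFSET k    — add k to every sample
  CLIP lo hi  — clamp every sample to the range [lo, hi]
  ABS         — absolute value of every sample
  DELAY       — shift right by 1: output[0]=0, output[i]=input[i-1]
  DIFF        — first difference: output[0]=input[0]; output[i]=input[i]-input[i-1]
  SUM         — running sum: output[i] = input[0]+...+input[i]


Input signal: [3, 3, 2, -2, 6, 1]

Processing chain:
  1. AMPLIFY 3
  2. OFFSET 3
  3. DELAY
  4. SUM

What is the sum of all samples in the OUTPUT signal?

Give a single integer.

Input: [3, 3, 2, -2, 6, 1]
Stage 1 (AMPLIFY 3): 3*3=9, 3*3=9, 2*3=6, -2*3=-6, 6*3=18, 1*3=3 -> [9, 9, 6, -6, 18, 3]
Stage 2 (OFFSET 3): 9+3=12, 9+3=12, 6+3=9, -6+3=-3, 18+3=21, 3+3=6 -> [12, 12, 9, -3, 21, 6]
Stage 3 (DELAY): [0, 12, 12, 9, -3, 21] = [0, 12, 12, 9, -3, 21] -> [0, 12, 12, 9, -3, 21]
Stage 4 (SUM): sum[0..0]=0, sum[0..1]=12, sum[0..2]=24, sum[0..3]=33, sum[0..4]=30, sum[0..5]=51 -> [0, 12, 24, 33, 30, 51]
Output sum: 150

Answer: 150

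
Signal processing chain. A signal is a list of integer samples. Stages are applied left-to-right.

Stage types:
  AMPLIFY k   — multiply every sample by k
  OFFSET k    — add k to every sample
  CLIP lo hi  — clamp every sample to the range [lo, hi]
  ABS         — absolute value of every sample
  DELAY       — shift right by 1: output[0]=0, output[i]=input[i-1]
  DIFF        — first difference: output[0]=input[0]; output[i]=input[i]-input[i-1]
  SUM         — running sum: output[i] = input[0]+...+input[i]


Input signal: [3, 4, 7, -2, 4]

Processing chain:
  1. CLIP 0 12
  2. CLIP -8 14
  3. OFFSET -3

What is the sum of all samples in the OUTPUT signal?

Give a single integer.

Input: [3, 4, 7, -2, 4]
Stage 1 (CLIP 0 12): clip(3,0,12)=3, clip(4,0,12)=4, clip(7,0,12)=7, clip(-2,0,12)=0, clip(4,0,12)=4 -> [3, 4, 7, 0, 4]
Stage 2 (CLIP -8 14): clip(3,-8,14)=3, clip(4,-8,14)=4, clip(7,-8,14)=7, clip(0,-8,14)=0, clip(4,-8,14)=4 -> [3, 4, 7, 0, 4]
Stage 3 (OFFSET -3): 3+-3=0, 4+-3=1, 7+-3=4, 0+-3=-3, 4+-3=1 -> [0, 1, 4, -3, 1]
Output sum: 3

Answer: 3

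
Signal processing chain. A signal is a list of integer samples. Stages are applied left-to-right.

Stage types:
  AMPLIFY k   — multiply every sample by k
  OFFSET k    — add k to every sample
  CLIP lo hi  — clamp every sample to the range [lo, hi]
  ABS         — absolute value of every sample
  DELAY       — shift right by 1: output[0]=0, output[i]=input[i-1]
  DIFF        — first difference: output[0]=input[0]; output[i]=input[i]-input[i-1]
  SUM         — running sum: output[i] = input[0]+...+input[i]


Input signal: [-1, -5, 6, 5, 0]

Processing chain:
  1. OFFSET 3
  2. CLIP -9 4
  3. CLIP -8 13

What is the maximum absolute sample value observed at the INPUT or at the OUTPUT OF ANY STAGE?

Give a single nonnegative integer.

Answer: 9

Derivation:
Input: [-1, -5, 6, 5, 0] (max |s|=6)
Stage 1 (OFFSET 3): -1+3=2, -5+3=-2, 6+3=9, 5+3=8, 0+3=3 -> [2, -2, 9, 8, 3] (max |s|=9)
Stage 2 (CLIP -9 4): clip(2,-9,4)=2, clip(-2,-9,4)=-2, clip(9,-9,4)=4, clip(8,-9,4)=4, clip(3,-9,4)=3 -> [2, -2, 4, 4, 3] (max |s|=4)
Stage 3 (CLIP -8 13): clip(2,-8,13)=2, clip(-2,-8,13)=-2, clip(4,-8,13)=4, clip(4,-8,13)=4, clip(3,-8,13)=3 -> [2, -2, 4, 4, 3] (max |s|=4)
Overall max amplitude: 9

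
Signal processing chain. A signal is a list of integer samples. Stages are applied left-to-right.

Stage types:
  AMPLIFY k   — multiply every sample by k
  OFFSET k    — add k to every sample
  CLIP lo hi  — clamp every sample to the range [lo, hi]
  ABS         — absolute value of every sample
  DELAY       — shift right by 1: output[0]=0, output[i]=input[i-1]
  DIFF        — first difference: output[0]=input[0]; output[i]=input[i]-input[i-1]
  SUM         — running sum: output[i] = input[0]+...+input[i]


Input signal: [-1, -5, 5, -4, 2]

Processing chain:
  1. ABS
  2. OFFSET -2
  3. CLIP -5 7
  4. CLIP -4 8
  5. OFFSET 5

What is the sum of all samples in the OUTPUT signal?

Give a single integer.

Input: [-1, -5, 5, -4, 2]
Stage 1 (ABS): |-1|=1, |-5|=5, |5|=5, |-4|=4, |2|=2 -> [1, 5, 5, 4, 2]
Stage 2 (OFFSET -2): 1+-2=-1, 5+-2=3, 5+-2=3, 4+-2=2, 2+-2=0 -> [-1, 3, 3, 2, 0]
Stage 3 (CLIP -5 7): clip(-1,-5,7)=-1, clip(3,-5,7)=3, clip(3,-5,7)=3, clip(2,-5,7)=2, clip(0,-5,7)=0 -> [-1, 3, 3, 2, 0]
Stage 4 (CLIP -4 8): clip(-1,-4,8)=-1, clip(3,-4,8)=3, clip(3,-4,8)=3, clip(2,-4,8)=2, clip(0,-4,8)=0 -> [-1, 3, 3, 2, 0]
Stage 5 (OFFSET 5): -1+5=4, 3+5=8, 3+5=8, 2+5=7, 0+5=5 -> [4, 8, 8, 7, 5]
Output sum: 32

Answer: 32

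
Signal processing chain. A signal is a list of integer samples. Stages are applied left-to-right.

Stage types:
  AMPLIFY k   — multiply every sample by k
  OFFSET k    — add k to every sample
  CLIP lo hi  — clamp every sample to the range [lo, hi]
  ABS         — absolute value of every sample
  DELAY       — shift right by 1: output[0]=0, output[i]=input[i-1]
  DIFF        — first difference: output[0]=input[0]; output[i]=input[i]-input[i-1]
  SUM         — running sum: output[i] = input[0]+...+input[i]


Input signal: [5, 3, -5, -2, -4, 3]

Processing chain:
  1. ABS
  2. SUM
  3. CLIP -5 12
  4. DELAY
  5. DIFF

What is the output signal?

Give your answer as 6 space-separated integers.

Input: [5, 3, -5, -2, -4, 3]
Stage 1 (ABS): |5|=5, |3|=3, |-5|=5, |-2|=2, |-4|=4, |3|=3 -> [5, 3, 5, 2, 4, 3]
Stage 2 (SUM): sum[0..0]=5, sum[0..1]=8, sum[0..2]=13, sum[0..3]=15, sum[0..4]=19, sum[0..5]=22 -> [5, 8, 13, 15, 19, 22]
Stage 3 (CLIP -5 12): clip(5,-5,12)=5, clip(8,-5,12)=8, clip(13,-5,12)=12, clip(15,-5,12)=12, clip(19,-5,12)=12, clip(22,-5,12)=12 -> [5, 8, 12, 12, 12, 12]
Stage 4 (DELAY): [0, 5, 8, 12, 12, 12] = [0, 5, 8, 12, 12, 12] -> [0, 5, 8, 12, 12, 12]
Stage 5 (DIFF): s[0]=0, 5-0=5, 8-5=3, 12-8=4, 12-12=0, 12-12=0 -> [0, 5, 3, 4, 0, 0]

Answer: 0 5 3 4 0 0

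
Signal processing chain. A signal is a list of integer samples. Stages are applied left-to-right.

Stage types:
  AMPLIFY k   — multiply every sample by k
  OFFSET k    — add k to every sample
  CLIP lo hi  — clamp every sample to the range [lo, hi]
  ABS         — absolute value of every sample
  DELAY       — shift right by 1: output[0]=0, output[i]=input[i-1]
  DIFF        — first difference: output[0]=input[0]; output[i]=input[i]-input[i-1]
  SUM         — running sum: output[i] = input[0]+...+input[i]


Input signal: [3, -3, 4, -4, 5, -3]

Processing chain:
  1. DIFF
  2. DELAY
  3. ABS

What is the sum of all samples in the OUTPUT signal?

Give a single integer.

Input: [3, -3, 4, -4, 5, -3]
Stage 1 (DIFF): s[0]=3, -3-3=-6, 4--3=7, -4-4=-8, 5--4=9, -3-5=-8 -> [3, -6, 7, -8, 9, -8]
Stage 2 (DELAY): [0, 3, -6, 7, -8, 9] = [0, 3, -6, 7, -8, 9] -> [0, 3, -6, 7, -8, 9]
Stage 3 (ABS): |0|=0, |3|=3, |-6|=6, |7|=7, |-8|=8, |9|=9 -> [0, 3, 6, 7, 8, 9]
Output sum: 33

Answer: 33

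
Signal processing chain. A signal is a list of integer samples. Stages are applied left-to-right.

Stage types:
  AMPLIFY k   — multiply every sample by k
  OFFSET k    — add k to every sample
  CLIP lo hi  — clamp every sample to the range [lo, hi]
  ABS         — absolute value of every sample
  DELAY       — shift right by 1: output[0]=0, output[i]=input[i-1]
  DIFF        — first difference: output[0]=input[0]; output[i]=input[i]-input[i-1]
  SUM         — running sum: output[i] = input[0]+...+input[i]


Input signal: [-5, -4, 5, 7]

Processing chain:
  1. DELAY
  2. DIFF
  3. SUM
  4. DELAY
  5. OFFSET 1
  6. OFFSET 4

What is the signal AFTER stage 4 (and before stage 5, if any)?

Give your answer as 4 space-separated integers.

Answer: 0 0 -5 -4

Derivation:
Input: [-5, -4, 5, 7]
Stage 1 (DELAY): [0, -5, -4, 5] = [0, -5, -4, 5] -> [0, -5, -4, 5]
Stage 2 (DIFF): s[0]=0, -5-0=-5, -4--5=1, 5--4=9 -> [0, -5, 1, 9]
Stage 3 (SUM): sum[0..0]=0, sum[0..1]=-5, sum[0..2]=-4, sum[0..3]=5 -> [0, -5, -4, 5]
Stage 4 (DELAY): [0, 0, -5, -4] = [0, 0, -5, -4] -> [0, 0, -5, -4]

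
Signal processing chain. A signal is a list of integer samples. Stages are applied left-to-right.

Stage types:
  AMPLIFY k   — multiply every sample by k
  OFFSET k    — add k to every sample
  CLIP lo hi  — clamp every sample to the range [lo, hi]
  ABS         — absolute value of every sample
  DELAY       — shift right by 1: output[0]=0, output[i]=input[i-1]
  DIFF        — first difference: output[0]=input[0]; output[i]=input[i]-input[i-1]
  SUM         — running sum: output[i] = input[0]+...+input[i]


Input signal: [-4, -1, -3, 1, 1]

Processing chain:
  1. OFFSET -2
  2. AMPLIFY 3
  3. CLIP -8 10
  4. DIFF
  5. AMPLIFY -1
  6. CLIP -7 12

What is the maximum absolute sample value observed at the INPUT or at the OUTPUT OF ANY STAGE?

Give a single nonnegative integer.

Input: [-4, -1, -3, 1, 1] (max |s|=4)
Stage 1 (OFFSET -2): -4+-2=-6, -1+-2=-3, -3+-2=-5, 1+-2=-1, 1+-2=-1 -> [-6, -3, -5, -1, -1] (max |s|=6)
Stage 2 (AMPLIFY 3): -6*3=-18, -3*3=-9, -5*3=-15, -1*3=-3, -1*3=-3 -> [-18, -9, -15, -3, -3] (max |s|=18)
Stage 3 (CLIP -8 10): clip(-18,-8,10)=-8, clip(-9,-8,10)=-8, clip(-15,-8,10)=-8, clip(-3,-8,10)=-3, clip(-3,-8,10)=-3 -> [-8, -8, -8, -3, -3] (max |s|=8)
Stage 4 (DIFF): s[0]=-8, -8--8=0, -8--8=0, -3--8=5, -3--3=0 -> [-8, 0, 0, 5, 0] (max |s|=8)
Stage 5 (AMPLIFY -1): -8*-1=8, 0*-1=0, 0*-1=0, 5*-1=-5, 0*-1=0 -> [8, 0, 0, -5, 0] (max |s|=8)
Stage 6 (CLIP -7 12): clip(8,-7,12)=8, clip(0,-7,12)=0, clip(0,-7,12)=0, clip(-5,-7,12)=-5, clip(0,-7,12)=0 -> [8, 0, 0, -5, 0] (max |s|=8)
Overall max amplitude: 18

Answer: 18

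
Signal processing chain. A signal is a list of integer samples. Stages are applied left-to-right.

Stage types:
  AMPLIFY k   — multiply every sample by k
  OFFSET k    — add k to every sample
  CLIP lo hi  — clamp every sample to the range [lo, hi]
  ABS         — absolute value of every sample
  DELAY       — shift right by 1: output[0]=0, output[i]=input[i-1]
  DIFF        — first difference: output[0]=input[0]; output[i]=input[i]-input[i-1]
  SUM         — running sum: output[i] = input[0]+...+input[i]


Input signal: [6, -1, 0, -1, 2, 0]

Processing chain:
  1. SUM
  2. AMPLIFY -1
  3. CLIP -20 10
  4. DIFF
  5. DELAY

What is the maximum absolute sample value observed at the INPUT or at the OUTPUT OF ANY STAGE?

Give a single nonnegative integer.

Answer: 6

Derivation:
Input: [6, -1, 0, -1, 2, 0] (max |s|=6)
Stage 1 (SUM): sum[0..0]=6, sum[0..1]=5, sum[0..2]=5, sum[0..3]=4, sum[0..4]=6, sum[0..5]=6 -> [6, 5, 5, 4, 6, 6] (max |s|=6)
Stage 2 (AMPLIFY -1): 6*-1=-6, 5*-1=-5, 5*-1=-5, 4*-1=-4, 6*-1=-6, 6*-1=-6 -> [-6, -5, -5, -4, -6, -6] (max |s|=6)
Stage 3 (CLIP -20 10): clip(-6,-20,10)=-6, clip(-5,-20,10)=-5, clip(-5,-20,10)=-5, clip(-4,-20,10)=-4, clip(-6,-20,10)=-6, clip(-6,-20,10)=-6 -> [-6, -5, -5, -4, -6, -6] (max |s|=6)
Stage 4 (DIFF): s[0]=-6, -5--6=1, -5--5=0, -4--5=1, -6--4=-2, -6--6=0 -> [-6, 1, 0, 1, -2, 0] (max |s|=6)
Stage 5 (DELAY): [0, -6, 1, 0, 1, -2] = [0, -6, 1, 0, 1, -2] -> [0, -6, 1, 0, 1, -2] (max |s|=6)
Overall max amplitude: 6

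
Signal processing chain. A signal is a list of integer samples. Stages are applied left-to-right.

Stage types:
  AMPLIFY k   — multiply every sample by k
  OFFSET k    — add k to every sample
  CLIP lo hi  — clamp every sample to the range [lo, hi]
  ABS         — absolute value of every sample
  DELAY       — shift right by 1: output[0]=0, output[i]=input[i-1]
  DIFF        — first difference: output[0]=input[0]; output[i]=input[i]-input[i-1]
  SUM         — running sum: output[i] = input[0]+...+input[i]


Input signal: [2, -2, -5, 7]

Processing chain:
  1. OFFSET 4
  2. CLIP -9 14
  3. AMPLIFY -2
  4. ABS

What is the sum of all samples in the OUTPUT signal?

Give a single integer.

Answer: 40

Derivation:
Input: [2, -2, -5, 7]
Stage 1 (OFFSET 4): 2+4=6, -2+4=2, -5+4=-1, 7+4=11 -> [6, 2, -1, 11]
Stage 2 (CLIP -9 14): clip(6,-9,14)=6, clip(2,-9,14)=2, clip(-1,-9,14)=-1, clip(11,-9,14)=11 -> [6, 2, -1, 11]
Stage 3 (AMPLIFY -2): 6*-2=-12, 2*-2=-4, -1*-2=2, 11*-2=-22 -> [-12, -4, 2, -22]
Stage 4 (ABS): |-12|=12, |-4|=4, |2|=2, |-22|=22 -> [12, 4, 2, 22]
Output sum: 40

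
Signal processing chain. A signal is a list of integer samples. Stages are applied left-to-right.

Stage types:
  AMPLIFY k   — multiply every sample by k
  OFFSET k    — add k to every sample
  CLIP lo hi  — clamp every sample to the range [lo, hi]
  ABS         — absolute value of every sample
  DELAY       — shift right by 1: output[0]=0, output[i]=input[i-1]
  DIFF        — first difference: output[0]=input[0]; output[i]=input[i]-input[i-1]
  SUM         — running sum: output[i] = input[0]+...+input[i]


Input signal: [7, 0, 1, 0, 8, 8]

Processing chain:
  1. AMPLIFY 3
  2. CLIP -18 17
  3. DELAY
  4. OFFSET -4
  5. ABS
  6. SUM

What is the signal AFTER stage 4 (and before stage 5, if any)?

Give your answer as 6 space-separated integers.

Input: [7, 0, 1, 0, 8, 8]
Stage 1 (AMPLIFY 3): 7*3=21, 0*3=0, 1*3=3, 0*3=0, 8*3=24, 8*3=24 -> [21, 0, 3, 0, 24, 24]
Stage 2 (CLIP -18 17): clip(21,-18,17)=17, clip(0,-18,17)=0, clip(3,-18,17)=3, clip(0,-18,17)=0, clip(24,-18,17)=17, clip(24,-18,17)=17 -> [17, 0, 3, 0, 17, 17]
Stage 3 (DELAY): [0, 17, 0, 3, 0, 17] = [0, 17, 0, 3, 0, 17] -> [0, 17, 0, 3, 0, 17]
Stage 4 (OFFSET -4): 0+-4=-4, 17+-4=13, 0+-4=-4, 3+-4=-1, 0+-4=-4, 17+-4=13 -> [-4, 13, -4, -1, -4, 13]

Answer: -4 13 -4 -1 -4 13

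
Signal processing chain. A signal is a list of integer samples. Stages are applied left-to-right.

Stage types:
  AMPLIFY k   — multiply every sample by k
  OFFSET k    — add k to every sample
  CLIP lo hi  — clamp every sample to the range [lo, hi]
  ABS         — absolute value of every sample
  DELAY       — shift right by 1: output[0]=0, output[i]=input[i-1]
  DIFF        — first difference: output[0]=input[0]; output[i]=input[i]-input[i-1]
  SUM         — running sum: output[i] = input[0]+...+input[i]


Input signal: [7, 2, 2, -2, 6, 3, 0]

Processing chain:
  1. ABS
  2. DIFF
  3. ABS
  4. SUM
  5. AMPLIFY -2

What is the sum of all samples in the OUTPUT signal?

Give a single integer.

Answer: -200

Derivation:
Input: [7, 2, 2, -2, 6, 3, 0]
Stage 1 (ABS): |7|=7, |2|=2, |2|=2, |-2|=2, |6|=6, |3|=3, |0|=0 -> [7, 2, 2, 2, 6, 3, 0]
Stage 2 (DIFF): s[0]=7, 2-7=-5, 2-2=0, 2-2=0, 6-2=4, 3-6=-3, 0-3=-3 -> [7, -5, 0, 0, 4, -3, -3]
Stage 3 (ABS): |7|=7, |-5|=5, |0|=0, |0|=0, |4|=4, |-3|=3, |-3|=3 -> [7, 5, 0, 0, 4, 3, 3]
Stage 4 (SUM): sum[0..0]=7, sum[0..1]=12, sum[0..2]=12, sum[0..3]=12, sum[0..4]=16, sum[0..5]=19, sum[0..6]=22 -> [7, 12, 12, 12, 16, 19, 22]
Stage 5 (AMPLIFY -2): 7*-2=-14, 12*-2=-24, 12*-2=-24, 12*-2=-24, 16*-2=-32, 19*-2=-38, 22*-2=-44 -> [-14, -24, -24, -24, -32, -38, -44]
Output sum: -200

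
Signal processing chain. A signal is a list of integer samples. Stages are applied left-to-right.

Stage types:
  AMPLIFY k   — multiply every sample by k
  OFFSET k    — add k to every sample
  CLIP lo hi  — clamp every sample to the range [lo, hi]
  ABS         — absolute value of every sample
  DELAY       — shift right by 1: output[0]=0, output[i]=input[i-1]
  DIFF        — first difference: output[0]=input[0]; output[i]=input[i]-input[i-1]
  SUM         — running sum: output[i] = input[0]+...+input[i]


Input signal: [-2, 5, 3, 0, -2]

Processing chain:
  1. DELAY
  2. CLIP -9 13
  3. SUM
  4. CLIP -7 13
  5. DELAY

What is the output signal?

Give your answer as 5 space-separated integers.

Answer: 0 0 -2 3 6

Derivation:
Input: [-2, 5, 3, 0, -2]
Stage 1 (DELAY): [0, -2, 5, 3, 0] = [0, -2, 5, 3, 0] -> [0, -2, 5, 3, 0]
Stage 2 (CLIP -9 13): clip(0,-9,13)=0, clip(-2,-9,13)=-2, clip(5,-9,13)=5, clip(3,-9,13)=3, clip(0,-9,13)=0 -> [0, -2, 5, 3, 0]
Stage 3 (SUM): sum[0..0]=0, sum[0..1]=-2, sum[0..2]=3, sum[0..3]=6, sum[0..4]=6 -> [0, -2, 3, 6, 6]
Stage 4 (CLIP -7 13): clip(0,-7,13)=0, clip(-2,-7,13)=-2, clip(3,-7,13)=3, clip(6,-7,13)=6, clip(6,-7,13)=6 -> [0, -2, 3, 6, 6]
Stage 5 (DELAY): [0, 0, -2, 3, 6] = [0, 0, -2, 3, 6] -> [0, 0, -2, 3, 6]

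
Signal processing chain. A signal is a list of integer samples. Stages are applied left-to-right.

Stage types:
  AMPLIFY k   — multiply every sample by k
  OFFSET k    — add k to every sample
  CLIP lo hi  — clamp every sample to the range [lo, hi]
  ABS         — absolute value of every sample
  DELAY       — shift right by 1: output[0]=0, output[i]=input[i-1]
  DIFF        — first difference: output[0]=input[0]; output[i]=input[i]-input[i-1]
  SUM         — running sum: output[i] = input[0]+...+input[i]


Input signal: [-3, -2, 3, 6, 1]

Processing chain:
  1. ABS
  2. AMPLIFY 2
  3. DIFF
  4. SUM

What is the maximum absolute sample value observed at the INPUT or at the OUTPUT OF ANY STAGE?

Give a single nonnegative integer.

Answer: 12

Derivation:
Input: [-3, -2, 3, 6, 1] (max |s|=6)
Stage 1 (ABS): |-3|=3, |-2|=2, |3|=3, |6|=6, |1|=1 -> [3, 2, 3, 6, 1] (max |s|=6)
Stage 2 (AMPLIFY 2): 3*2=6, 2*2=4, 3*2=6, 6*2=12, 1*2=2 -> [6, 4, 6, 12, 2] (max |s|=12)
Stage 3 (DIFF): s[0]=6, 4-6=-2, 6-4=2, 12-6=6, 2-12=-10 -> [6, -2, 2, 6, -10] (max |s|=10)
Stage 4 (SUM): sum[0..0]=6, sum[0..1]=4, sum[0..2]=6, sum[0..3]=12, sum[0..4]=2 -> [6, 4, 6, 12, 2] (max |s|=12)
Overall max amplitude: 12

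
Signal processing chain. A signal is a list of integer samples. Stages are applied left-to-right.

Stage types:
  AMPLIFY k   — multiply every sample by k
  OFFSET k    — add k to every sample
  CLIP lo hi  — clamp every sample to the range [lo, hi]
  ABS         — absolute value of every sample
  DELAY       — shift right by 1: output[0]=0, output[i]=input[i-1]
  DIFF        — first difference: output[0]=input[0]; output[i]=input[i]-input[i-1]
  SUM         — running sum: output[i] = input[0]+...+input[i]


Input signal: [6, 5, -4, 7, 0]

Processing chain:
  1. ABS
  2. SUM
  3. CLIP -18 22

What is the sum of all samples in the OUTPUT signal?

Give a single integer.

Input: [6, 5, -4, 7, 0]
Stage 1 (ABS): |6|=6, |5|=5, |-4|=4, |7|=7, |0|=0 -> [6, 5, 4, 7, 0]
Stage 2 (SUM): sum[0..0]=6, sum[0..1]=11, sum[0..2]=15, sum[0..3]=22, sum[0..4]=22 -> [6, 11, 15, 22, 22]
Stage 3 (CLIP -18 22): clip(6,-18,22)=6, clip(11,-18,22)=11, clip(15,-18,22)=15, clip(22,-18,22)=22, clip(22,-18,22)=22 -> [6, 11, 15, 22, 22]
Output sum: 76

Answer: 76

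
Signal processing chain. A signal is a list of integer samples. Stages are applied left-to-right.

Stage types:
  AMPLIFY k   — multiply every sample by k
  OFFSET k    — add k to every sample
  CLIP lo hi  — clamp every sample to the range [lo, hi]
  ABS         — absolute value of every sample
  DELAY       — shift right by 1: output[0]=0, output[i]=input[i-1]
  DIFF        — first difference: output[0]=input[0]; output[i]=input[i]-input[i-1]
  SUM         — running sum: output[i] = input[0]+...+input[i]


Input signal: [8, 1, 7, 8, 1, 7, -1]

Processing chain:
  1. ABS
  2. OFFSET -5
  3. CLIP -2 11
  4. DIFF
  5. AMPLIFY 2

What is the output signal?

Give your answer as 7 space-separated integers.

Answer: 6 -10 8 2 -10 8 -8

Derivation:
Input: [8, 1, 7, 8, 1, 7, -1]
Stage 1 (ABS): |8|=8, |1|=1, |7|=7, |8|=8, |1|=1, |7|=7, |-1|=1 -> [8, 1, 7, 8, 1, 7, 1]
Stage 2 (OFFSET -5): 8+-5=3, 1+-5=-4, 7+-5=2, 8+-5=3, 1+-5=-4, 7+-5=2, 1+-5=-4 -> [3, -4, 2, 3, -4, 2, -4]
Stage 3 (CLIP -2 11): clip(3,-2,11)=3, clip(-4,-2,11)=-2, clip(2,-2,11)=2, clip(3,-2,11)=3, clip(-4,-2,11)=-2, clip(2,-2,11)=2, clip(-4,-2,11)=-2 -> [3, -2, 2, 3, -2, 2, -2]
Stage 4 (DIFF): s[0]=3, -2-3=-5, 2--2=4, 3-2=1, -2-3=-5, 2--2=4, -2-2=-4 -> [3, -5, 4, 1, -5, 4, -4]
Stage 5 (AMPLIFY 2): 3*2=6, -5*2=-10, 4*2=8, 1*2=2, -5*2=-10, 4*2=8, -4*2=-8 -> [6, -10, 8, 2, -10, 8, -8]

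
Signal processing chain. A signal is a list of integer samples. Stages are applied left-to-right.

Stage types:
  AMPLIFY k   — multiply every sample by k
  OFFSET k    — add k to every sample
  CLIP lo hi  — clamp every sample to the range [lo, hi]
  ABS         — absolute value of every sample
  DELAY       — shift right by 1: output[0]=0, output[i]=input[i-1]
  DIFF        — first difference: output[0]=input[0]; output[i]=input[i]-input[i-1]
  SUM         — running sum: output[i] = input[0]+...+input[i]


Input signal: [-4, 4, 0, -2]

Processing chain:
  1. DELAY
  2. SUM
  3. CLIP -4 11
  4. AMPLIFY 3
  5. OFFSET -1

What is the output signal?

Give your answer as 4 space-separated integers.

Answer: -1 -13 -1 -1

Derivation:
Input: [-4, 4, 0, -2]
Stage 1 (DELAY): [0, -4, 4, 0] = [0, -4, 4, 0] -> [0, -4, 4, 0]
Stage 2 (SUM): sum[0..0]=0, sum[0..1]=-4, sum[0..2]=0, sum[0..3]=0 -> [0, -4, 0, 0]
Stage 3 (CLIP -4 11): clip(0,-4,11)=0, clip(-4,-4,11)=-4, clip(0,-4,11)=0, clip(0,-4,11)=0 -> [0, -4, 0, 0]
Stage 4 (AMPLIFY 3): 0*3=0, -4*3=-12, 0*3=0, 0*3=0 -> [0, -12, 0, 0]
Stage 5 (OFFSET -1): 0+-1=-1, -12+-1=-13, 0+-1=-1, 0+-1=-1 -> [-1, -13, -1, -1]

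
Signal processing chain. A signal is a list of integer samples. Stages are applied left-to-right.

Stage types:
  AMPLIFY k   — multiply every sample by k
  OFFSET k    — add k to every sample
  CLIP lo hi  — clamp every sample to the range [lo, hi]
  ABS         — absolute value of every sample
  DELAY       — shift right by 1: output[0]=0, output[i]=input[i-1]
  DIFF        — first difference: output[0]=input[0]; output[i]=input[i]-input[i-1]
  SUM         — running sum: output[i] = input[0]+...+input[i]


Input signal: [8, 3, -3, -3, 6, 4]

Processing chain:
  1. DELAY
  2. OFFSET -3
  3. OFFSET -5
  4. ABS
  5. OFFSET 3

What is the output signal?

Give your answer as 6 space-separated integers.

Answer: 11 3 8 14 14 5

Derivation:
Input: [8, 3, -3, -3, 6, 4]
Stage 1 (DELAY): [0, 8, 3, -3, -3, 6] = [0, 8, 3, -3, -3, 6] -> [0, 8, 3, -3, -3, 6]
Stage 2 (OFFSET -3): 0+-3=-3, 8+-3=5, 3+-3=0, -3+-3=-6, -3+-3=-6, 6+-3=3 -> [-3, 5, 0, -6, -6, 3]
Stage 3 (OFFSET -5): -3+-5=-8, 5+-5=0, 0+-5=-5, -6+-5=-11, -6+-5=-11, 3+-5=-2 -> [-8, 0, -5, -11, -11, -2]
Stage 4 (ABS): |-8|=8, |0|=0, |-5|=5, |-11|=11, |-11|=11, |-2|=2 -> [8, 0, 5, 11, 11, 2]
Stage 5 (OFFSET 3): 8+3=11, 0+3=3, 5+3=8, 11+3=14, 11+3=14, 2+3=5 -> [11, 3, 8, 14, 14, 5]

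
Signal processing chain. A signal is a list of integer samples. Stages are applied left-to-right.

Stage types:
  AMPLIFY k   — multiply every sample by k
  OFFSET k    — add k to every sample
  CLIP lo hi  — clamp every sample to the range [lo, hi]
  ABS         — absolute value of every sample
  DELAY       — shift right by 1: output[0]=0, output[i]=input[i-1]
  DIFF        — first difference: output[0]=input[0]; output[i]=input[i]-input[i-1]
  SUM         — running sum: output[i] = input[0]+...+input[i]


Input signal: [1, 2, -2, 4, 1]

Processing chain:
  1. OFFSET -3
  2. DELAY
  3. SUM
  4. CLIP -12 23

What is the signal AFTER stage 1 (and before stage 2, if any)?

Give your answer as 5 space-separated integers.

Answer: -2 -1 -5 1 -2

Derivation:
Input: [1, 2, -2, 4, 1]
Stage 1 (OFFSET -3): 1+-3=-2, 2+-3=-1, -2+-3=-5, 4+-3=1, 1+-3=-2 -> [-2, -1, -5, 1, -2]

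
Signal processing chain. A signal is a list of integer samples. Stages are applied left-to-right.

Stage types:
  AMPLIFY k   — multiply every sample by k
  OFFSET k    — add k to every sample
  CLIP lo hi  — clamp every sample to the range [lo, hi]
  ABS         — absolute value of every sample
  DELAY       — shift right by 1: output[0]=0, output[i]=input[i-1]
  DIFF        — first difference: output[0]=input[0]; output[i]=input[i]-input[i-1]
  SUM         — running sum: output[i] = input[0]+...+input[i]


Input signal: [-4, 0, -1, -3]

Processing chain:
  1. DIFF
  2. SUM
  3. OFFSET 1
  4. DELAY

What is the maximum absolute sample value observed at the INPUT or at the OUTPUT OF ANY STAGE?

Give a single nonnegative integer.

Answer: 4

Derivation:
Input: [-4, 0, -1, -3] (max |s|=4)
Stage 1 (DIFF): s[0]=-4, 0--4=4, -1-0=-1, -3--1=-2 -> [-4, 4, -1, -2] (max |s|=4)
Stage 2 (SUM): sum[0..0]=-4, sum[0..1]=0, sum[0..2]=-1, sum[0..3]=-3 -> [-4, 0, -1, -3] (max |s|=4)
Stage 3 (OFFSET 1): -4+1=-3, 0+1=1, -1+1=0, -3+1=-2 -> [-3, 1, 0, -2] (max |s|=3)
Stage 4 (DELAY): [0, -3, 1, 0] = [0, -3, 1, 0] -> [0, -3, 1, 0] (max |s|=3)
Overall max amplitude: 4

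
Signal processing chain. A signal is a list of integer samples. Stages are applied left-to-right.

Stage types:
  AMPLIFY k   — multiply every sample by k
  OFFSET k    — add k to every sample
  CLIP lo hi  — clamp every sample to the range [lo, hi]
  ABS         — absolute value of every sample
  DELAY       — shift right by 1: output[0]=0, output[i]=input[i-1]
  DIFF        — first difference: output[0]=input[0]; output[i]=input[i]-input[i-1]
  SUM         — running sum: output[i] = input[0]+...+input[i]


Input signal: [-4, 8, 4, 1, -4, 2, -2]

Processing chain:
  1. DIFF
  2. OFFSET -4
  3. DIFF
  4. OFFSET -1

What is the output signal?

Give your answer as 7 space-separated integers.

Input: [-4, 8, 4, 1, -4, 2, -2]
Stage 1 (DIFF): s[0]=-4, 8--4=12, 4-8=-4, 1-4=-3, -4-1=-5, 2--4=6, -2-2=-4 -> [-4, 12, -4, -3, -5, 6, -4]
Stage 2 (OFFSET -4): -4+-4=-8, 12+-4=8, -4+-4=-8, -3+-4=-7, -5+-4=-9, 6+-4=2, -4+-4=-8 -> [-8, 8, -8, -7, -9, 2, -8]
Stage 3 (DIFF): s[0]=-8, 8--8=16, -8-8=-16, -7--8=1, -9--7=-2, 2--9=11, -8-2=-10 -> [-8, 16, -16, 1, -2, 11, -10]
Stage 4 (OFFSET -1): -8+-1=-9, 16+-1=15, -16+-1=-17, 1+-1=0, -2+-1=-3, 11+-1=10, -10+-1=-11 -> [-9, 15, -17, 0, -3, 10, -11]

Answer: -9 15 -17 0 -3 10 -11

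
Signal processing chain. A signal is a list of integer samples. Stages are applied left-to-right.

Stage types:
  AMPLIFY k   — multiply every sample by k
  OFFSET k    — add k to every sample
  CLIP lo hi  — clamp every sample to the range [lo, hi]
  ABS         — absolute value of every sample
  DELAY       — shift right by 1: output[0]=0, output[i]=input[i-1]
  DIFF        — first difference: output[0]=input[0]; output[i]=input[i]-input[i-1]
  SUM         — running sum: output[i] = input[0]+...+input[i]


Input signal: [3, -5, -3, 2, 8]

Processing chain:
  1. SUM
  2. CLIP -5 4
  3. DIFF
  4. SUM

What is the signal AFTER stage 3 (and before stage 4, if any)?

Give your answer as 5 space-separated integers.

Input: [3, -5, -3, 2, 8]
Stage 1 (SUM): sum[0..0]=3, sum[0..1]=-2, sum[0..2]=-5, sum[0..3]=-3, sum[0..4]=5 -> [3, -2, -5, -3, 5]
Stage 2 (CLIP -5 4): clip(3,-5,4)=3, clip(-2,-5,4)=-2, clip(-5,-5,4)=-5, clip(-3,-5,4)=-3, clip(5,-5,4)=4 -> [3, -2, -5, -3, 4]
Stage 3 (DIFF): s[0]=3, -2-3=-5, -5--2=-3, -3--5=2, 4--3=7 -> [3, -5, -3, 2, 7]

Answer: 3 -5 -3 2 7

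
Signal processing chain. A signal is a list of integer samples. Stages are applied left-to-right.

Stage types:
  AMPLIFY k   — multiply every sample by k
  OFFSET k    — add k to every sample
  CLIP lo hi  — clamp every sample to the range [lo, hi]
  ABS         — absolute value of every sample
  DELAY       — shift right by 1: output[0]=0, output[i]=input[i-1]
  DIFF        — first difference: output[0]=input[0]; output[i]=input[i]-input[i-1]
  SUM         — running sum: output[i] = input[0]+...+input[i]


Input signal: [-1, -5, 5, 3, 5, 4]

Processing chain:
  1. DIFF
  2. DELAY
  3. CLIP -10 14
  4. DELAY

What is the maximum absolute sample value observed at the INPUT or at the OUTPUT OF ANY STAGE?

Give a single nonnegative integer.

Answer: 10

Derivation:
Input: [-1, -5, 5, 3, 5, 4] (max |s|=5)
Stage 1 (DIFF): s[0]=-1, -5--1=-4, 5--5=10, 3-5=-2, 5-3=2, 4-5=-1 -> [-1, -4, 10, -2, 2, -1] (max |s|=10)
Stage 2 (DELAY): [0, -1, -4, 10, -2, 2] = [0, -1, -4, 10, -2, 2] -> [0, -1, -4, 10, -2, 2] (max |s|=10)
Stage 3 (CLIP -10 14): clip(0,-10,14)=0, clip(-1,-10,14)=-1, clip(-4,-10,14)=-4, clip(10,-10,14)=10, clip(-2,-10,14)=-2, clip(2,-10,14)=2 -> [0, -1, -4, 10, -2, 2] (max |s|=10)
Stage 4 (DELAY): [0, 0, -1, -4, 10, -2] = [0, 0, -1, -4, 10, -2] -> [0, 0, -1, -4, 10, -2] (max |s|=10)
Overall max amplitude: 10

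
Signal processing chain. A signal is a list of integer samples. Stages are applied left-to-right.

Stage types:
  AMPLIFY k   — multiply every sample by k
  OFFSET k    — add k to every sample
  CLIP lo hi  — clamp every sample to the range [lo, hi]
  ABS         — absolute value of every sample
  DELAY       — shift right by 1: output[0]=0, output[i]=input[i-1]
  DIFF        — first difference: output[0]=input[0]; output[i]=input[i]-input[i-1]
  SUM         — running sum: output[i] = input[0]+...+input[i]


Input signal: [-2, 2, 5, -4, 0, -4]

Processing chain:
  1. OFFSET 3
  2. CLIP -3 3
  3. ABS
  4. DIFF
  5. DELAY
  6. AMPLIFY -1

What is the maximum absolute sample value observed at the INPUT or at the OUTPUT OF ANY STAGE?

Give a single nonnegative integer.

Answer: 8

Derivation:
Input: [-2, 2, 5, -4, 0, -4] (max |s|=5)
Stage 1 (OFFSET 3): -2+3=1, 2+3=5, 5+3=8, -4+3=-1, 0+3=3, -4+3=-1 -> [1, 5, 8, -1, 3, -1] (max |s|=8)
Stage 2 (CLIP -3 3): clip(1,-3,3)=1, clip(5,-3,3)=3, clip(8,-3,3)=3, clip(-1,-3,3)=-1, clip(3,-3,3)=3, clip(-1,-3,3)=-1 -> [1, 3, 3, -1, 3, -1] (max |s|=3)
Stage 3 (ABS): |1|=1, |3|=3, |3|=3, |-1|=1, |3|=3, |-1|=1 -> [1, 3, 3, 1, 3, 1] (max |s|=3)
Stage 4 (DIFF): s[0]=1, 3-1=2, 3-3=0, 1-3=-2, 3-1=2, 1-3=-2 -> [1, 2, 0, -2, 2, -2] (max |s|=2)
Stage 5 (DELAY): [0, 1, 2, 0, -2, 2] = [0, 1, 2, 0, -2, 2] -> [0, 1, 2, 0, -2, 2] (max |s|=2)
Stage 6 (AMPLIFY -1): 0*-1=0, 1*-1=-1, 2*-1=-2, 0*-1=0, -2*-1=2, 2*-1=-2 -> [0, -1, -2, 0, 2, -2] (max |s|=2)
Overall max amplitude: 8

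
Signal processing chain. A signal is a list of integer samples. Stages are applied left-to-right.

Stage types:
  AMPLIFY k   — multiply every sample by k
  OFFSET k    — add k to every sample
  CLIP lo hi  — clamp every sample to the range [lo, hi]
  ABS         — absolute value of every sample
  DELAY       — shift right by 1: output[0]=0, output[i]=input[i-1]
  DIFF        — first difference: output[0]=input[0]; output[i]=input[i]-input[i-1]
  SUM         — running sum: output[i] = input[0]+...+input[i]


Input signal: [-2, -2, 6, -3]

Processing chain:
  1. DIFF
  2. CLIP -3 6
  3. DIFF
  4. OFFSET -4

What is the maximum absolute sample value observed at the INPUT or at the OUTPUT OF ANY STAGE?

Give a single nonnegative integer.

Input: [-2, -2, 6, -3] (max |s|=6)
Stage 1 (DIFF): s[0]=-2, -2--2=0, 6--2=8, -3-6=-9 -> [-2, 0, 8, -9] (max |s|=9)
Stage 2 (CLIP -3 6): clip(-2,-3,6)=-2, clip(0,-3,6)=0, clip(8,-3,6)=6, clip(-9,-3,6)=-3 -> [-2, 0, 6, -3] (max |s|=6)
Stage 3 (DIFF): s[0]=-2, 0--2=2, 6-0=6, -3-6=-9 -> [-2, 2, 6, -9] (max |s|=9)
Stage 4 (OFFSET -4): -2+-4=-6, 2+-4=-2, 6+-4=2, -9+-4=-13 -> [-6, -2, 2, -13] (max |s|=13)
Overall max amplitude: 13

Answer: 13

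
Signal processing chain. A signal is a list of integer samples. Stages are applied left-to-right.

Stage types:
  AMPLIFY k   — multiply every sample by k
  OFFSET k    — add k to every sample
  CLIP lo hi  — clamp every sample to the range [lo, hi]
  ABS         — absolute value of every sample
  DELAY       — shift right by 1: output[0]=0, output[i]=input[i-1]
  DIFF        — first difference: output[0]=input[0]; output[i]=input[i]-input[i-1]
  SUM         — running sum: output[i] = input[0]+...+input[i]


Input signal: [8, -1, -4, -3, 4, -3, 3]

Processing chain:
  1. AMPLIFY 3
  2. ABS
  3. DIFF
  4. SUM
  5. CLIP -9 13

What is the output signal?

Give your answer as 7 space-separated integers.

Input: [8, -1, -4, -3, 4, -3, 3]
Stage 1 (AMPLIFY 3): 8*3=24, -1*3=-3, -4*3=-12, -3*3=-9, 4*3=12, -3*3=-9, 3*3=9 -> [24, -3, -12, -9, 12, -9, 9]
Stage 2 (ABS): |24|=24, |-3|=3, |-12|=12, |-9|=9, |12|=12, |-9|=9, |9|=9 -> [24, 3, 12, 9, 12, 9, 9]
Stage 3 (DIFF): s[0]=24, 3-24=-21, 12-3=9, 9-12=-3, 12-9=3, 9-12=-3, 9-9=0 -> [24, -21, 9, -3, 3, -3, 0]
Stage 4 (SUM): sum[0..0]=24, sum[0..1]=3, sum[0..2]=12, sum[0..3]=9, sum[0..4]=12, sum[0..5]=9, sum[0..6]=9 -> [24, 3, 12, 9, 12, 9, 9]
Stage 5 (CLIP -9 13): clip(24,-9,13)=13, clip(3,-9,13)=3, clip(12,-9,13)=12, clip(9,-9,13)=9, clip(12,-9,13)=12, clip(9,-9,13)=9, clip(9,-9,13)=9 -> [13, 3, 12, 9, 12, 9, 9]

Answer: 13 3 12 9 12 9 9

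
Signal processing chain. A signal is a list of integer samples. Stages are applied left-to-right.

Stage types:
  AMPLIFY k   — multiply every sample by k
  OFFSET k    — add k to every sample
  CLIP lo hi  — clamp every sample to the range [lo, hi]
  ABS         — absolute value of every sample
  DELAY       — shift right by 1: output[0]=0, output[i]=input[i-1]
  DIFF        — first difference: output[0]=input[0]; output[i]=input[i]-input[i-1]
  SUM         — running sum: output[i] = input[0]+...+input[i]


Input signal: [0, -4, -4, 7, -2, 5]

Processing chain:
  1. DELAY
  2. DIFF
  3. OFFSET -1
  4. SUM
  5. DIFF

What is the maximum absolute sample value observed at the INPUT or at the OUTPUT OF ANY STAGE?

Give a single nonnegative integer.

Answer: 11

Derivation:
Input: [0, -4, -4, 7, -2, 5] (max |s|=7)
Stage 1 (DELAY): [0, 0, -4, -4, 7, -2] = [0, 0, -4, -4, 7, -2] -> [0, 0, -4, -4, 7, -2] (max |s|=7)
Stage 2 (DIFF): s[0]=0, 0-0=0, -4-0=-4, -4--4=0, 7--4=11, -2-7=-9 -> [0, 0, -4, 0, 11, -9] (max |s|=11)
Stage 3 (OFFSET -1): 0+-1=-1, 0+-1=-1, -4+-1=-5, 0+-1=-1, 11+-1=10, -9+-1=-10 -> [-1, -1, -5, -1, 10, -10] (max |s|=10)
Stage 4 (SUM): sum[0..0]=-1, sum[0..1]=-2, sum[0..2]=-7, sum[0..3]=-8, sum[0..4]=2, sum[0..5]=-8 -> [-1, -2, -7, -8, 2, -8] (max |s|=8)
Stage 5 (DIFF): s[0]=-1, -2--1=-1, -7--2=-5, -8--7=-1, 2--8=10, -8-2=-10 -> [-1, -1, -5, -1, 10, -10] (max |s|=10)
Overall max amplitude: 11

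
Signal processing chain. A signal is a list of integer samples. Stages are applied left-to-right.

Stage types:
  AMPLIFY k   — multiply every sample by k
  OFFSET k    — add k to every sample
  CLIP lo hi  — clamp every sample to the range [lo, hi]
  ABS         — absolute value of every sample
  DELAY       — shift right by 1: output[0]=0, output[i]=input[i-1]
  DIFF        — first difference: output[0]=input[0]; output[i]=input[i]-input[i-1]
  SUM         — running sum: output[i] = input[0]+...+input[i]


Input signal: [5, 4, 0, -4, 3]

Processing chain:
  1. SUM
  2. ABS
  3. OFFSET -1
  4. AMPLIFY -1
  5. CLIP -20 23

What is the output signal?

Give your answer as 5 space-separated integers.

Input: [5, 4, 0, -4, 3]
Stage 1 (SUM): sum[0..0]=5, sum[0..1]=9, sum[0..2]=9, sum[0..3]=5, sum[0..4]=8 -> [5, 9, 9, 5, 8]
Stage 2 (ABS): |5|=5, |9|=9, |9|=9, |5|=5, |8|=8 -> [5, 9, 9, 5, 8]
Stage 3 (OFFSET -1): 5+-1=4, 9+-1=8, 9+-1=8, 5+-1=4, 8+-1=7 -> [4, 8, 8, 4, 7]
Stage 4 (AMPLIFY -1): 4*-1=-4, 8*-1=-8, 8*-1=-8, 4*-1=-4, 7*-1=-7 -> [-4, -8, -8, -4, -7]
Stage 5 (CLIP -20 23): clip(-4,-20,23)=-4, clip(-8,-20,23)=-8, clip(-8,-20,23)=-8, clip(-4,-20,23)=-4, clip(-7,-20,23)=-7 -> [-4, -8, -8, -4, -7]

Answer: -4 -8 -8 -4 -7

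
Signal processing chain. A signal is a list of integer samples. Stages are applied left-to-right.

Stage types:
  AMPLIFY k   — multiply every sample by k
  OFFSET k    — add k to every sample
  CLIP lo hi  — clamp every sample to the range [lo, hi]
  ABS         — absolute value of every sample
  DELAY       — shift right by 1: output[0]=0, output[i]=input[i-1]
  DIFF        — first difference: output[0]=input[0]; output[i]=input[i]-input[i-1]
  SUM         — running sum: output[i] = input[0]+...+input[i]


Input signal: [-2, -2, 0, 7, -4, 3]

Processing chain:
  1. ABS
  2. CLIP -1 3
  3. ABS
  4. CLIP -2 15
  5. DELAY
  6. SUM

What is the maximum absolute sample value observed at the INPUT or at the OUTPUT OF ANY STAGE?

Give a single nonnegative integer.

Answer: 10

Derivation:
Input: [-2, -2, 0, 7, -4, 3] (max |s|=7)
Stage 1 (ABS): |-2|=2, |-2|=2, |0|=0, |7|=7, |-4|=4, |3|=3 -> [2, 2, 0, 7, 4, 3] (max |s|=7)
Stage 2 (CLIP -1 3): clip(2,-1,3)=2, clip(2,-1,3)=2, clip(0,-1,3)=0, clip(7,-1,3)=3, clip(4,-1,3)=3, clip(3,-1,3)=3 -> [2, 2, 0, 3, 3, 3] (max |s|=3)
Stage 3 (ABS): |2|=2, |2|=2, |0|=0, |3|=3, |3|=3, |3|=3 -> [2, 2, 0, 3, 3, 3] (max |s|=3)
Stage 4 (CLIP -2 15): clip(2,-2,15)=2, clip(2,-2,15)=2, clip(0,-2,15)=0, clip(3,-2,15)=3, clip(3,-2,15)=3, clip(3,-2,15)=3 -> [2, 2, 0, 3, 3, 3] (max |s|=3)
Stage 5 (DELAY): [0, 2, 2, 0, 3, 3] = [0, 2, 2, 0, 3, 3] -> [0, 2, 2, 0, 3, 3] (max |s|=3)
Stage 6 (SUM): sum[0..0]=0, sum[0..1]=2, sum[0..2]=4, sum[0..3]=4, sum[0..4]=7, sum[0..5]=10 -> [0, 2, 4, 4, 7, 10] (max |s|=10)
Overall max amplitude: 10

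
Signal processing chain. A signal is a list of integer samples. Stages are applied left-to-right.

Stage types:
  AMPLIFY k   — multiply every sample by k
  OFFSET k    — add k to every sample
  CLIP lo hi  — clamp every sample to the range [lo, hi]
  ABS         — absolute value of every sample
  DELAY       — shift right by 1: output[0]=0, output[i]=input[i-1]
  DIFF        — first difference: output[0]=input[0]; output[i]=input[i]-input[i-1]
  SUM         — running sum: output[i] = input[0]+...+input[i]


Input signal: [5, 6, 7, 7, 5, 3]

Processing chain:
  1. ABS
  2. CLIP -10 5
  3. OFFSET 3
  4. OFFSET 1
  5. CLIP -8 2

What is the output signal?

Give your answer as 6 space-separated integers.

Input: [5, 6, 7, 7, 5, 3]
Stage 1 (ABS): |5|=5, |6|=6, |7|=7, |7|=7, |5|=5, |3|=3 -> [5, 6, 7, 7, 5, 3]
Stage 2 (CLIP -10 5): clip(5,-10,5)=5, clip(6,-10,5)=5, clip(7,-10,5)=5, clip(7,-10,5)=5, clip(5,-10,5)=5, clip(3,-10,5)=3 -> [5, 5, 5, 5, 5, 3]
Stage 3 (OFFSET 3): 5+3=8, 5+3=8, 5+3=8, 5+3=8, 5+3=8, 3+3=6 -> [8, 8, 8, 8, 8, 6]
Stage 4 (OFFSET 1): 8+1=9, 8+1=9, 8+1=9, 8+1=9, 8+1=9, 6+1=7 -> [9, 9, 9, 9, 9, 7]
Stage 5 (CLIP -8 2): clip(9,-8,2)=2, clip(9,-8,2)=2, clip(9,-8,2)=2, clip(9,-8,2)=2, clip(9,-8,2)=2, clip(7,-8,2)=2 -> [2, 2, 2, 2, 2, 2]

Answer: 2 2 2 2 2 2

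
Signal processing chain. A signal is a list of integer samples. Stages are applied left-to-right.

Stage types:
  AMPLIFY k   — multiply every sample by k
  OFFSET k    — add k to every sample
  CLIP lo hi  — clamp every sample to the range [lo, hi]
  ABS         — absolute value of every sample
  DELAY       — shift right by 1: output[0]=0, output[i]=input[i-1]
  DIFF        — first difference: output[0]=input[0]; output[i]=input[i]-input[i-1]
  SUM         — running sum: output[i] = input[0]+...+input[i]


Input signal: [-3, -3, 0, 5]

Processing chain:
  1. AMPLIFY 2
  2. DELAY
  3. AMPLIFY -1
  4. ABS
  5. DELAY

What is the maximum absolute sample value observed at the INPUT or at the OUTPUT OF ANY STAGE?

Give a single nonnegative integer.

Input: [-3, -3, 0, 5] (max |s|=5)
Stage 1 (AMPLIFY 2): -3*2=-6, -3*2=-6, 0*2=0, 5*2=10 -> [-6, -6, 0, 10] (max |s|=10)
Stage 2 (DELAY): [0, -6, -6, 0] = [0, -6, -6, 0] -> [0, -6, -6, 0] (max |s|=6)
Stage 3 (AMPLIFY -1): 0*-1=0, -6*-1=6, -6*-1=6, 0*-1=0 -> [0, 6, 6, 0] (max |s|=6)
Stage 4 (ABS): |0|=0, |6|=6, |6|=6, |0|=0 -> [0, 6, 6, 0] (max |s|=6)
Stage 5 (DELAY): [0, 0, 6, 6] = [0, 0, 6, 6] -> [0, 0, 6, 6] (max |s|=6)
Overall max amplitude: 10

Answer: 10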